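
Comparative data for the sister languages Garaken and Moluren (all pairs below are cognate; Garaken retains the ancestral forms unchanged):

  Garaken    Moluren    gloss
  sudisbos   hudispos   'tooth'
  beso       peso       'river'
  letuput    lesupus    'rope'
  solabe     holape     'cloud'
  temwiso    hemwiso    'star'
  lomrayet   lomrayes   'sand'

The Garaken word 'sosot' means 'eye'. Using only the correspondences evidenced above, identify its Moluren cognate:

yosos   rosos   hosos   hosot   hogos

hosos

solabe ~ holape — Garaken s corresponds to Moluren h word-initially before a back vowel.
letuput ~ lesupus, lomrayet ~ lomrayes — Garaken t corresponds to Moluren s word-finally.
Applying these to Garaken 'sosot':
  sosot → hosot   (s→h word-initially before a back vowel)
  hosot → hosos   (t→s word-finally)
So the Moluren cognate is 'hosos'.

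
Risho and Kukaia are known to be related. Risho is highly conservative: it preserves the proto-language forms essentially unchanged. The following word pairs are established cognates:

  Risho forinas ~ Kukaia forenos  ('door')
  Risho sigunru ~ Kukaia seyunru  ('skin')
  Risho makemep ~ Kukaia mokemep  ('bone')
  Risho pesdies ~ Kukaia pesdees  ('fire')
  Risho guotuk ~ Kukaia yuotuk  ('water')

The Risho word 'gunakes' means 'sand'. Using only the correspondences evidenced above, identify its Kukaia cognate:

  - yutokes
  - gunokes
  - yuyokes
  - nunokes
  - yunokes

guotuk ~ yuotuk — Risho g corresponds to Kukaia y word-initially before a back vowel.
forinas ~ forenos, makemep ~ mokemep — Risho a corresponds to Kukaia o after a consonant, before a consonant other than r, m, n, p, b, f, v.
Applying these to Risho 'gunakes':
  gunakes → yunakes   (g→y word-initially before a back vowel)
  yunakes → yunokes   (a→o after a consonant, before a consonant other than r, m, n, p, b, f, v)
So the Kukaia cognate is 'yunokes'.

yunokes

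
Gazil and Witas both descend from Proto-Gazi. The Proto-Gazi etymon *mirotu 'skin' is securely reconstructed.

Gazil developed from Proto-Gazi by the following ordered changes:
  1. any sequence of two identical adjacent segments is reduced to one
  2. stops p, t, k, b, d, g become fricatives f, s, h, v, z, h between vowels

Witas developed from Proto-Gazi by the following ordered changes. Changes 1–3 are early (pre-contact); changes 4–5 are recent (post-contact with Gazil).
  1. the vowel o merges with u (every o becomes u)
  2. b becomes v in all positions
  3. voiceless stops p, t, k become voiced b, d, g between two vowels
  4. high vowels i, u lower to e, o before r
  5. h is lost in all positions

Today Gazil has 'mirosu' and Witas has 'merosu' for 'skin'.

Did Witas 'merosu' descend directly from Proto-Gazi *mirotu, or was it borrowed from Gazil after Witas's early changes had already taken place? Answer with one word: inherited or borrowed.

If inherited, *mirotu would pass through all of Witas's changes:
Witas: *mirotu > mirutu > mirudu > merudu  (by vowel merger, intervocalic voicing, pre-rhotic lowering)
If borrowed from Gazil 'mirosu' after the early changes, it would undergo only the recent ones:
  rule 4 (pre-rhotic lowering): mirosu → merosu
  rule 5 (h-loss): no change (merosu)
  ⇒ as a loan: merosu
Witas 'merosu' matches the loan outcome 'merosu', not the inherited 'merudu' — it skipped the early Witas changes, so it was borrowed from Gazil.

borrowed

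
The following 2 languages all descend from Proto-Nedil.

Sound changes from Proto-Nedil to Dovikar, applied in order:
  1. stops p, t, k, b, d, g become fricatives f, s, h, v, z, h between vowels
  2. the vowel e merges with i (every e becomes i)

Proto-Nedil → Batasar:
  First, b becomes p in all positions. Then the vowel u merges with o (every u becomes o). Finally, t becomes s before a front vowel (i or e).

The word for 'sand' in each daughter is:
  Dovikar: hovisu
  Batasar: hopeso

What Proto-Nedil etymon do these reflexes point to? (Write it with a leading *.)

*hobesu

Position 4: Dovikar has i, Batasar has e. Batasar preserves e here (none of its changes turn any other segment into e), so the proto-segment is *e.
Position 3: Dovikar has v, Batasar has p. Taking the neighbouring segments as reconstructed: Dovikar v could go back to *b or *v; Batasar p could go back to *p or *b — the one source consistent with every daughter is *b.
This points to *hobesu. Verify forward in each daughter:
Dovikar: *hobesu > hovesu > hovisu  (by intervocalic lenition, vowel merger)
Batasar: *hobesu > hopesu > hopeso  (by unconditioned shift, vowel merger)
Only *hobesu yields all of Dovikar hovisu, Batasar hopeso.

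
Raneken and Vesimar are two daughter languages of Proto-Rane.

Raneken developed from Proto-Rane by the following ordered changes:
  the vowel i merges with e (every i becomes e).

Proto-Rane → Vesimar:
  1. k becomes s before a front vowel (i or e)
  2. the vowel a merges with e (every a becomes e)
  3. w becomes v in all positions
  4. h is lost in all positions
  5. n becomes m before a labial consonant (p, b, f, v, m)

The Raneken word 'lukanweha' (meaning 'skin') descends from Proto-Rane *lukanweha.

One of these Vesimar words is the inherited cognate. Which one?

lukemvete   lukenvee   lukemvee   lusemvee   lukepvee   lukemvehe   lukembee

lukemvee

Vesimar: *lukanweha > lukenwehe > lukenvehe > lukenvee > lukemvee  (by vowel merger, unconditioned shift, h-loss, nasal place assimilation)
Only 'lukemvee' matches the regular Vesimar development of *lukanweha.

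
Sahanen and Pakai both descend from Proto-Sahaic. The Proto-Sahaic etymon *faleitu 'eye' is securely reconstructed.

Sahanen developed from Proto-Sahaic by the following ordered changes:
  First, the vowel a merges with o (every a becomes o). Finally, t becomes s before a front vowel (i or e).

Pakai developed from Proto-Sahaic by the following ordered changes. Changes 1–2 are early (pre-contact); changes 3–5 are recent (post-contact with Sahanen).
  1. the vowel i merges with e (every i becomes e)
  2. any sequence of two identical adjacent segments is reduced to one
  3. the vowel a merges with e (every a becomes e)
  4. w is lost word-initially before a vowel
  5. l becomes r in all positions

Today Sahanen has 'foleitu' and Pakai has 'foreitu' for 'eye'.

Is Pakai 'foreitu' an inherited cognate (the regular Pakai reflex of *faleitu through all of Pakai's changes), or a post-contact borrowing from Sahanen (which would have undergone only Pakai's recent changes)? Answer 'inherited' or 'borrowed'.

borrowed

If inherited, *faleitu would pass through all of Pakai's changes:
Pakai: start from *faleitu.
  rule 1 (vowel merger): faleitu → faleetu
  rule 2 (degemination): faleetu → faletu
  rule 3 (vowel merger): faletu → feletu
  rule 4: no change — feletu
  rule 5 (unconditioned shift): feletu → feretu
  ⇒ Pakai feretu
If borrowed from Sahanen 'foleitu' after the early changes, it would undergo only the recent ones:
  rule 3 (vowel merger): no change (foleitu)
  rule 4 (glide loss): no change (foleitu)
  rule 5 (unconditioned shift): foleitu → foreitu
  ⇒ as a loan: foreitu
Pakai 'foreitu' matches the loan outcome 'foreitu', not the inherited 'feretu' — it skipped the early Pakai changes, so it was borrowed from Sahanen.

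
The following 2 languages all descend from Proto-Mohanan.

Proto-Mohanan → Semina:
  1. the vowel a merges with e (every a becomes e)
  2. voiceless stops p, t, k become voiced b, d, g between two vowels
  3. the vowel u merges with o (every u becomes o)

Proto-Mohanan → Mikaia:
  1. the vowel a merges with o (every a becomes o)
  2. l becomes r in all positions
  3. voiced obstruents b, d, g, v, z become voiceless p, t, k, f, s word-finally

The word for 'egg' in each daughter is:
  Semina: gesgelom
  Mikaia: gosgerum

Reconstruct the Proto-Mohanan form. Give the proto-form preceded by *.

*gasgelum

Position 6: Semina has l, Mikaia has r. Semina preserves l here (none of its changes turn any other segment into l), so the proto-segment is *l.
Position 2: Semina has e, Mikaia has o. Taking the neighbouring segments as reconstructed: Semina e could go back to *a or *e; Mikaia o could go back to *a or *o — the one source consistent with every daughter is *a.
Position 7: Semina has o, Mikaia has u. Mikaia preserves u here (none of its changes turn any other segment into u), so the proto-segment is *u.
This points to *gasgelum. Verify forward in each daughter:
Semina: start from *gasgelum.
  rule 1 (vowel merger): gasgelum → gesgelum
  rule 2: no change — gesgelum
  rule 3 (vowel merger): gesgelum → gesgelom
  ⇒ Semina gesgelom
Mikaia: start from *gasgelum.
  rule 1 (vowel merger): gasgelum → gosgelum
  rule 2 (unconditioned shift): gosgelum → gosgerum
  rule 3: no change — gosgerum
  ⇒ Mikaia gosgerum
Only *gasgelum yields all of Semina gesgelom, Mikaia gosgerum.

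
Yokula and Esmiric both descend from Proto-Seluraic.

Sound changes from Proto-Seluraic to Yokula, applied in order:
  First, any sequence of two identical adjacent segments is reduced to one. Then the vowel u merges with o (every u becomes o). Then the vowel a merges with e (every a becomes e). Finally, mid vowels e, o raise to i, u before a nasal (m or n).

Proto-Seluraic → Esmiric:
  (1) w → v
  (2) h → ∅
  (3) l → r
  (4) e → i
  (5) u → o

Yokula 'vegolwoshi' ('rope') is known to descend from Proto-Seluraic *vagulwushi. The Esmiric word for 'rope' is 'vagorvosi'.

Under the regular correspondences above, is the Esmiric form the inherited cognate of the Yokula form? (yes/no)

yes

Derive the expected Esmiric reflex of *vagulwushi:
Esmiric: start from *vagulwushi.
  rule 1 (unconditioned shift): vagulwushi → vagulvushi
  rule 2 (h-loss): vagulvushi → vagulvusi
  rule 3 (unconditioned shift): vagulvusi → vagurvusi
  rule 4: no change — vagurvusi
  rule 5 (vowel merger): vagurvusi → vagorvosi
  ⇒ Esmiric vagorvosi
Esmiric 'vagorvosi' matches the regular reflex exactly, so the pair is cognate.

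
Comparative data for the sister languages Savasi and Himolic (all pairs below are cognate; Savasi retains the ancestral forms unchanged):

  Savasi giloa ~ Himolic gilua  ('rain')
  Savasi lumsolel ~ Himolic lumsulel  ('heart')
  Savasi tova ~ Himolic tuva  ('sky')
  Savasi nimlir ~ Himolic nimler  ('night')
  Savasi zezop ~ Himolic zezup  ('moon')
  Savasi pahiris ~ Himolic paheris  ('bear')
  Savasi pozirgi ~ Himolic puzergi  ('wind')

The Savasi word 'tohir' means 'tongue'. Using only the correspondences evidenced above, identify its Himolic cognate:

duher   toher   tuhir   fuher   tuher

tuher

lumsolel ~ lumsulel, pozirgi ~ puzergi — Savasi o corresponds to Himolic u after a consonant, before a consonant other than r, m, n, p, b, f, v.
nimlir ~ nimler, pahiris ~ paheris — Savasi i corresponds to Himolic e after a consonant, before r.
Applying these to Savasi 'tohir':
  tohir → tuhir   (o→u after a consonant, before a consonant other than r, m, n, p, b, f, v)
  tuhir → tuher   (i→e after a consonant, before r)
So the Himolic cognate is 'tuher'.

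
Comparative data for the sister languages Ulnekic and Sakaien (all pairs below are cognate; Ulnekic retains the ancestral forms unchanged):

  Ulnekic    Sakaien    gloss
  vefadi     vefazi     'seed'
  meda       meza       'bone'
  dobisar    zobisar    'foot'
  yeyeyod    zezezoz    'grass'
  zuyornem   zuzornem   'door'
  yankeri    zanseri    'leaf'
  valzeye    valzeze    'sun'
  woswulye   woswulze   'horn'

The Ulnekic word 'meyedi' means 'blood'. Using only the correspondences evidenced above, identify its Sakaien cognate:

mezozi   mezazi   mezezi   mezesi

yeyeyod ~ zezezoz, valzeye ~ valzeze — Ulnekic y corresponds to Sakaien z between vowels (before a front vowel).
vefadi ~ vefazi — Ulnekic d corresponds to Sakaien z between vowels (before a front vowel).
Applying these to Ulnekic 'meyedi':
  meyedi → mezedi   (y→z between vowels (before a front vowel))
  mezedi → mezezi   (d→z between vowels (before a front vowel))
So the Sakaien cognate is 'mezezi'.

mezezi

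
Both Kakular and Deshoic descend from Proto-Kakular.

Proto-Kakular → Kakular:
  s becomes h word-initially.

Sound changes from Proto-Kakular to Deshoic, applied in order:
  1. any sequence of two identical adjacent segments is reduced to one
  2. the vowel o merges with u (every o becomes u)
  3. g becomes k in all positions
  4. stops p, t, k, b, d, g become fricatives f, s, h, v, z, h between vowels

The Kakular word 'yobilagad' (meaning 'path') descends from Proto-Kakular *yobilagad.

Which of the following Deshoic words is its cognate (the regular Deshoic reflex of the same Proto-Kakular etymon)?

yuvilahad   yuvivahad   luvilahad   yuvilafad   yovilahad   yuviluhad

yuvilahad

Deshoic: *yobilagad > yubilagad > yubilakad > yuvilahad  (by vowel merger, unconditioned shift, intervocalic lenition)
Among the options, 'yuvilahad' alone shows every Deshoic change applied in order.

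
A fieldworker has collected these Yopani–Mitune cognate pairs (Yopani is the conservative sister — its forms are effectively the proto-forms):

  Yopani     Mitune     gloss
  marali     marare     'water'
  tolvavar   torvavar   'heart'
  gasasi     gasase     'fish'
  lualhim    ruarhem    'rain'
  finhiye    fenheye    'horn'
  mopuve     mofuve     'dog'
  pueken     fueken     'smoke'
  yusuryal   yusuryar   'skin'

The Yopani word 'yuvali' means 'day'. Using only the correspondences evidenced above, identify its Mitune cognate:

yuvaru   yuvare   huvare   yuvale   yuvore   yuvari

marali ~ marare — Yopani l corresponds to Mitune r between vowels (before a front vowel).
marali ~ marare, gasasi ~ gasase — Yopani i corresponds to Mitune e word-finally.
Applying these to Yopani 'yuvali':
  yuvali → yuvari   (l→r between vowels (before a front vowel))
  yuvari → yuvare   (i→e word-finally)
So the Mitune cognate is 'yuvare'.

yuvare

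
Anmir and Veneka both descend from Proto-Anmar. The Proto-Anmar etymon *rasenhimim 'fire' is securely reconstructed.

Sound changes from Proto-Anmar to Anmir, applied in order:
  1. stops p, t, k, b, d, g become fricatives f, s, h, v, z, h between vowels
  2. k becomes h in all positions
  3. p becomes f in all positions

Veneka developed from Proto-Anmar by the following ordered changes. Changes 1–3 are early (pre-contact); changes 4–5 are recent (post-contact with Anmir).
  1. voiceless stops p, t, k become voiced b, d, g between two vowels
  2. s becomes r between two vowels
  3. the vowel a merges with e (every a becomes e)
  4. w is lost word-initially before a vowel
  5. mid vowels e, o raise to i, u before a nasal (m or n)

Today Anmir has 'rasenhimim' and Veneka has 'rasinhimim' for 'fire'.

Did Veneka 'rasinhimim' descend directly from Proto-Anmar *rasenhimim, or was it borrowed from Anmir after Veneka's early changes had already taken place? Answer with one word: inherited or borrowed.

borrowed

If inherited, *rasenhimim would pass through all of Veneka's changes:
Veneka: start from *rasenhimim.
  rule 1: no change — rasenhimim
  rule 2 (rhotacism): rasenhimim → rarenhimim
  rule 3 (vowel merger): rarenhimim → rerenhimim
  rule 4: no change — rerenhimim
  rule 5 (pre-nasal raising): rerenhimim → rerinhimim
  ⇒ Veneka rerinhimim
If borrowed from Anmir 'rasenhimim' after the early changes, it would undergo only the recent ones:
  rule 4 (glide loss): no change (rasenhimim)
  rule 5 (pre-nasal raising): rasenhimim → rasinhimim
  ⇒ as a loan: rasinhimim
Veneka 'rasinhimim' matches the loan outcome 'rasinhimim', not the inherited 'rerinhimim' — it skipped the early Veneka changes, so it was borrowed from Anmir.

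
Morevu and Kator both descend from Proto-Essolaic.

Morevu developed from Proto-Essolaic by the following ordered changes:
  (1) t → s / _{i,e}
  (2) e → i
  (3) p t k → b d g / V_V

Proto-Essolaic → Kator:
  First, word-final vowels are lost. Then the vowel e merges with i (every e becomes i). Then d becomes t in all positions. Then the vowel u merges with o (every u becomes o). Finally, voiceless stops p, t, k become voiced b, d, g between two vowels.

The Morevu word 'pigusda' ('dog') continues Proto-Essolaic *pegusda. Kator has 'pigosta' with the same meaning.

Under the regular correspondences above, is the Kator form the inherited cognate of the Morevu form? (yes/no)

no

Derive the expected Kator reflex of *pegusda:
Kator: *pegusda > pegusd > pigusd > pigust > pigost  (by apocope, vowel merger, unconditioned shift, vowel merger)
The regular Kator reflex would be 'pigost', but the attested form is 'pigosta'. The correspondence is irregular, so they are not cognates (the Kator form has a different source).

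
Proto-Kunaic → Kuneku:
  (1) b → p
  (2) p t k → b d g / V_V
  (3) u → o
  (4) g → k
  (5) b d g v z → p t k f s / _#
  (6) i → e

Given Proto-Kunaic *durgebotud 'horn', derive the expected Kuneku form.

dorkebodot

Kuneku: start from *durgebotud.
  rule 1 (unconditioned shift): durgebotud → durgepotud
  rule 2 (intervocalic voicing): durgepotud → durgebodud
  rule 3 (vowel merger): durgebodud → dorgebodod
  rule 4 (unconditioned shift): dorgebodod → dorkebodod
  rule 5 (final devoicing): dorkebodod → dorkebodot
  rule 6: no change — dorkebodot
  ⇒ Kuneku dorkebodot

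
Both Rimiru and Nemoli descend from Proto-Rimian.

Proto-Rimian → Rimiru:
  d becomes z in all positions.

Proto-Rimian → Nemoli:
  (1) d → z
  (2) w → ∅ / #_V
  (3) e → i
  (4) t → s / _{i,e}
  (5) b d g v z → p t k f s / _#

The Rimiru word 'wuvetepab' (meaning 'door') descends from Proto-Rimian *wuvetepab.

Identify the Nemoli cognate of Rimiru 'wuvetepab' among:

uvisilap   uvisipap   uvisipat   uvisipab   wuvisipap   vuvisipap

Nemoli: *wuvetepab > uvetepab > uvitipab > uvisipab > uvisipap  (by glide loss, vowel merger, palatalisation, final devoicing)
Among the options, 'uvisipap' alone shows every Nemoli change applied in order.

uvisipap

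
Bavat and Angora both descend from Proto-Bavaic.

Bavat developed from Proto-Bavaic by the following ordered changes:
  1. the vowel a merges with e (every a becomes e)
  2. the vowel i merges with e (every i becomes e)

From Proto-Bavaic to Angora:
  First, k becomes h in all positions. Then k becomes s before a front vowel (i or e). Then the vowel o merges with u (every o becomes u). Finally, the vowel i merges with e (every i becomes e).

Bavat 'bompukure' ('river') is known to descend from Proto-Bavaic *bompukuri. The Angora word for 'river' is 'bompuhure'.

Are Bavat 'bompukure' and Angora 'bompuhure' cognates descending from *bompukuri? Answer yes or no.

Derive the expected Angora reflex of *bompukuri:
Angora: start from *bompukuri.
  rule 1 (unconditioned shift): bompukuri → bompuhuri
  rule 2: no change — bompuhuri
  rule 3 (vowel merger): bompuhuri → bumpuhuri
  rule 4 (vowel merger): bumpuhuri → bumpuhure
  ⇒ Angora bumpuhure
The regular Angora reflex would be 'bumpuhure', but the attested form is 'bompuhure'. The correspondence is irregular, so they are not cognates (the Angora form has a different source).

no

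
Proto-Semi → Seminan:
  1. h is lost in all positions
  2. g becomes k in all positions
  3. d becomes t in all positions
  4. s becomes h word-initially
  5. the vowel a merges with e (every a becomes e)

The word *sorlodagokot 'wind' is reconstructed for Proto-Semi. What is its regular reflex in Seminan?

horlotekokot

Seminan: *sorlodagokot
  sorlodagokot (rule 1 does not apply)
  sorlodagokot → sorlodakokot   [unconditioned shift]
  sorlodakokot → sorlotakokot   [unconditioned shift]
  sorlotakokot → horlotakokot   [debuccalisation]
  horlotakokot → horlotekokot   [vowel merger]
  giving Seminan horlotekokot.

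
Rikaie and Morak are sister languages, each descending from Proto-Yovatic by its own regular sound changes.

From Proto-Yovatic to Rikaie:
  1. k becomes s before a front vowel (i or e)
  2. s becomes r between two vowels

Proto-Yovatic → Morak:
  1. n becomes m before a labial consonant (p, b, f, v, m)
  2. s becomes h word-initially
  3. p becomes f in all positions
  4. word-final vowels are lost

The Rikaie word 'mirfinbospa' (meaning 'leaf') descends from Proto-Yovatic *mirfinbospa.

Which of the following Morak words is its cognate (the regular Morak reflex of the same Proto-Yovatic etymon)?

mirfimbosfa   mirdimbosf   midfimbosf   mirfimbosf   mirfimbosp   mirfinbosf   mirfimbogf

Morak: *mirfinbospa
  mirfinbospa → mirfimbospa   [nasal place assimilation]
  mirfimbospa (rule 2 does not apply)
  mirfimbospa → mirfimbosfa   [unconditioned shift]
  mirfimbosfa → mirfimbosf   [apocope]
  giving Morak mirfimbosf.
Only 'mirfimbosf' matches the regular Morak development of *mirfinbospa.

mirfimbosf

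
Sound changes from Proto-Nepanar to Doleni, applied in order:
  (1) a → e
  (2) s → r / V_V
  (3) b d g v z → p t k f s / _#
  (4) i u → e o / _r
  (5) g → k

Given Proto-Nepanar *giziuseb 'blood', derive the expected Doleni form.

Doleni: *giziuseb > giziureb > giziurep > giziorep > kiziorep  (by rhotacism, final devoicing, pre-rhotic lowering, unconditioned shift)

kiziorep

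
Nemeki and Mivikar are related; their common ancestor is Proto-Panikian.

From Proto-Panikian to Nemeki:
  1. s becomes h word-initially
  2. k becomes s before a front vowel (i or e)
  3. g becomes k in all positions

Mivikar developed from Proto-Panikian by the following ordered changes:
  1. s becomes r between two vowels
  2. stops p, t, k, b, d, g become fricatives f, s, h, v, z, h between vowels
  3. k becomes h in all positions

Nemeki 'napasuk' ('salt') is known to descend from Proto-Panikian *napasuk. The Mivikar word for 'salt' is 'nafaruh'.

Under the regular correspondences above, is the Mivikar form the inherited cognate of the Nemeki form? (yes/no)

Derive the expected Mivikar reflex of *napasuk:
Mivikar: start from *napasuk.
  rule 1 (rhotacism): napasuk → naparuk
  rule 2 (intervocalic lenition): naparuk → nafaruk
  rule 3 (unconditioned shift): nafaruk → nafaruh
  ⇒ Mivikar nafaruh
Mivikar 'nafaruh' matches the regular reflex exactly, so the pair is cognate.

yes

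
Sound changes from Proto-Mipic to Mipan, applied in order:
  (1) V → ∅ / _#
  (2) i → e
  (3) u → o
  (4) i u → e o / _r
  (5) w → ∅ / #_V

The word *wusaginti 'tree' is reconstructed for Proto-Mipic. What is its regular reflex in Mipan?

osagent

Mipan: *wusaginti
  wusaginti → wusagint   [apocope]
  wusagint → wusagent   [vowel merger]
  wusagent → wosagent   [vowel merger]
  wosagent (rule 4 does not apply)
  wosagent → osagent   [glide loss]
  giving Mipan osagent.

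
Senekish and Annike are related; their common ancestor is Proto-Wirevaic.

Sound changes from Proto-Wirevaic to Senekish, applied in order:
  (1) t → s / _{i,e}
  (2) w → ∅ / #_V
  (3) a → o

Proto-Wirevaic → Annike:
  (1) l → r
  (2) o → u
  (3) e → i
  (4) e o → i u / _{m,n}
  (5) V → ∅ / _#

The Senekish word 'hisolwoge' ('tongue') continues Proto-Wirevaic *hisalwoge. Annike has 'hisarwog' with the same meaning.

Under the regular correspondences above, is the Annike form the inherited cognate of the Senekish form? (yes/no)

no

Derive the expected Annike reflex of *hisalwoge:
Annike: *hisalwoge > hisarwoge > hisarwuge > hisarwugi > hisarwug  (by unconditioned shift, vowel merger, vowel merger, apocope)
The regular Annike reflex would be 'hisarwug', but the attested form is 'hisarwog'. The correspondence is irregular, so they are not cognates (the Annike form has a different source).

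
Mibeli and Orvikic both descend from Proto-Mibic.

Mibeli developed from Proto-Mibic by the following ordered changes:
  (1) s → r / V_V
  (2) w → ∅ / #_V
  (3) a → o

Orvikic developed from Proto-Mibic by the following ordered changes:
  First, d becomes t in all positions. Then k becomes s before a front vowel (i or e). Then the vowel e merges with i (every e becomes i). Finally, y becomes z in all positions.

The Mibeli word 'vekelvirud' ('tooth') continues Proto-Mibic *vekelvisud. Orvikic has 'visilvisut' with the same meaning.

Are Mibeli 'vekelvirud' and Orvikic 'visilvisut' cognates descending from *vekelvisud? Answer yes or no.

Derive the expected Orvikic reflex of *vekelvisud:
Orvikic: start from *vekelvisud.
  rule 1 (unconditioned shift): vekelvisud → vekelvisut
  rule 2 (palatalisation): vekelvisut → veselvisut
  rule 3 (vowel merger): veselvisut → visilvisut
  rule 4: no change — visilvisut
  ⇒ Orvikic visilvisut
Orvikic 'visilvisut' matches the regular reflex exactly, so the pair is cognate.

yes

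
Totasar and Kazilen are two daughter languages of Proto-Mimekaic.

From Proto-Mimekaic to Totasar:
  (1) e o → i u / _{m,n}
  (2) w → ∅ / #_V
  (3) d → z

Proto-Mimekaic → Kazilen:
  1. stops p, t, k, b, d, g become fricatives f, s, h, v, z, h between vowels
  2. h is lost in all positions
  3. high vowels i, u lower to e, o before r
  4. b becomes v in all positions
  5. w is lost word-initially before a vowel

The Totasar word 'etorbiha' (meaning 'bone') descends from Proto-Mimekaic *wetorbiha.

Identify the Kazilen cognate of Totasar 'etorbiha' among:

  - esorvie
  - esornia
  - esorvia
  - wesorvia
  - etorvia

esorvia

Kazilen: *wetorbiha > wesorbiha > wesorbia > wesorvia > esorvia  (by intervocalic lenition, h-loss, unconditioned shift, glide loss)
The other candidates each miss or misapply at least one Kazilen change.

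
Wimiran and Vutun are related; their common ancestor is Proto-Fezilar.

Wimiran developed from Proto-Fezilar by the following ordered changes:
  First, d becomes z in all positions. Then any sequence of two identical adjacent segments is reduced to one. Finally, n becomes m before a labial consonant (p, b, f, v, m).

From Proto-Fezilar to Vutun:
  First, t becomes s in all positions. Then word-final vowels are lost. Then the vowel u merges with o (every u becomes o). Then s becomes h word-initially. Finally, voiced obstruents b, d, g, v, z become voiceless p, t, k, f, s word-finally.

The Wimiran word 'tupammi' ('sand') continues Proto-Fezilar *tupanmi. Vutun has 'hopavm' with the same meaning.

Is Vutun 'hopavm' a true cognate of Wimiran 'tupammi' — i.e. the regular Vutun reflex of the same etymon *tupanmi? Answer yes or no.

no

Derive the expected Vutun reflex of *tupanmi:
Vutun: *tupanmi
  tupanmi → supanmi   [unconditioned shift]
  supanmi → supanm   [apocope]
  supanm → sopanm   [vowel merger]
  sopanm → hopanm   [debuccalisation]
  hopanm (rule 5 does not apply)
  giving Vutun hopanm.
The regular Vutun reflex would be 'hopanm', but the attested form is 'hopavm'. The correspondence is irregular, so they are not cognates (the Vutun form has a different source).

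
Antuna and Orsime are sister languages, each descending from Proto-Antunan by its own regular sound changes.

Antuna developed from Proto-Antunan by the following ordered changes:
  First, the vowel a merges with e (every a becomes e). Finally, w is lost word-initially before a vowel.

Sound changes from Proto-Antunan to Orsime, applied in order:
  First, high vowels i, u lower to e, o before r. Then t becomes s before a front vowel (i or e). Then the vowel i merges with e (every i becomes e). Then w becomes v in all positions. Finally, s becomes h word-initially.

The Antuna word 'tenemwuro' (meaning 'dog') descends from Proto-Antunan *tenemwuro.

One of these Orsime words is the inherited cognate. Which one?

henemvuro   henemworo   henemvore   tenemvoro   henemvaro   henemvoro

henemvoro

Orsime: start from *tenemwuro.
  rule 1 (pre-rhotic lowering): tenemwuro → tenemworo
  rule 2 (palatalisation): tenemworo → senemworo
  rule 3: no change — senemworo
  rule 4 (unconditioned shift): senemworo → senemvoro
  rule 5 (debuccalisation): senemvoro → henemvoro
  ⇒ Orsime henemvoro
Only 'henemvoro' matches the regular Orsime development of *tenemwuro.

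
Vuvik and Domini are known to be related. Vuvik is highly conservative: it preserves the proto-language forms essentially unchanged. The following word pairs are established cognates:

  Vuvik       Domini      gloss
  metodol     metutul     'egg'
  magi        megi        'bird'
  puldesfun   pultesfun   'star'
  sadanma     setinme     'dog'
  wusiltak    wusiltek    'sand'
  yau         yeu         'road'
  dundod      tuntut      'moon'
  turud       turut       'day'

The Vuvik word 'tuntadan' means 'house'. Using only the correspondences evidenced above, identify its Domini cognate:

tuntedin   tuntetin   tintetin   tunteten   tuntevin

magi ~ megi, sadanma ~ setinme — Vuvik a corresponds to Domini e after a consonant, before a consonant other than r, m, n, p, b, f, v.
sadanma ~ setinme — Vuvik d corresponds to Domini t between vowels (before a back vowel).
sadanma ~ setinme — Vuvik a corresponds to Domini i after a consonant, before a nasal.
Applying these to Vuvik 'tuntadan':
  tuntadan → tuntedan   (a→e after a consonant, before a consonant other than r, m, n, p, b, f, v)
  tuntedan → tuntetan   (d→t between vowels (before a back vowel))
  tuntetan → tuntetin   (a→i after a consonant, before a nasal)
So the Domini cognate is 'tuntetin'.

tuntetin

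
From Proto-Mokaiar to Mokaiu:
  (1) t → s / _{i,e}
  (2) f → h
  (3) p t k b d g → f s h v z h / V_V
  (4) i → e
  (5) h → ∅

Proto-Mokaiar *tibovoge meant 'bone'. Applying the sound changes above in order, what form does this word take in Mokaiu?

Mokaiu: start from *tibovoge.
  rule 1 (palatalisation): tibovoge → sibovoge
  rule 2: no change — sibovoge
  rule 3 (intervocalic lenition): sibovoge → sivovohe
  rule 4 (vowel merger): sivovohe → sevovohe
  rule 5 (h-loss): sevovohe → sevovoe
  ⇒ Mokaiu sevovoe

sevovoe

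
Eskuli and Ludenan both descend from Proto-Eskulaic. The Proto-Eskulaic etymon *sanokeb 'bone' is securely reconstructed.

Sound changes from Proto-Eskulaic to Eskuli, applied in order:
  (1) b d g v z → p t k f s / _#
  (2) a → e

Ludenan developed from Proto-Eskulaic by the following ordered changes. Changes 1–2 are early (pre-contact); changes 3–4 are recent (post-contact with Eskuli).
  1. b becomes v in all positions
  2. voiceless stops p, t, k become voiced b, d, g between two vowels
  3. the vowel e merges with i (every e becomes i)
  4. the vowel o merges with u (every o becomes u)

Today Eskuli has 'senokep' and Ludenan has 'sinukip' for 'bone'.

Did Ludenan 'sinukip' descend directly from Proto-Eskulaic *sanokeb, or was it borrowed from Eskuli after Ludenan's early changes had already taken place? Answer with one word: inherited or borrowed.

borrowed

If inherited, *sanokeb would pass through all of Ludenan's changes:
Ludenan: *sanokeb > sanokev > sanogev > sanogiv > sanugiv  (by unconditioned shift, intervocalic voicing, vowel merger, vowel merger)
If borrowed from Eskuli 'senokep' after the early changes, it would undergo only the recent ones:
  rule 3 (vowel merger): senokep → sinokip
  rule 4 (vowel merger): sinokip → sinukip
  ⇒ as a loan: sinukip
Ludenan 'sinukip' matches the loan outcome 'sinukip', not the inherited 'sanugiv' — it skipped the early Ludenan changes, so it was borrowed from Eskuli.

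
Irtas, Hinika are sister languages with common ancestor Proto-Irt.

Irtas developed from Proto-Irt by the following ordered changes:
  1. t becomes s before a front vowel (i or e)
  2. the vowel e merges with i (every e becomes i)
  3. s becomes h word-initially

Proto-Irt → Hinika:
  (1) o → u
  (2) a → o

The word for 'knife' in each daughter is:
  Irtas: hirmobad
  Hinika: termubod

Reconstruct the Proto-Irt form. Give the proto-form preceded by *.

*termobad

Position 2: Irtas has i, Hinika has e. Hinika preserves e here (none of its changes turn any other segment into e), so the proto-segment is *e.
Position 1: Irtas has h, Hinika has t. Hinika preserves t here (none of its changes turn any other segment into t), so the proto-segment is *t.
Continuing position by position gives *termobad; check it forward:
Irtas: start from *termobad.
  rule 1 (palatalisation): termobad → sermobad
  rule 2 (vowel merger): sermobad → sirmobad
  rule 3 (debuccalisation): sirmobad → hirmobad
  ⇒ Irtas hirmobad
Hinika: *termobad > termubad > termubod  (by vowel merger, vowel merger)
*termobad is the unique common source.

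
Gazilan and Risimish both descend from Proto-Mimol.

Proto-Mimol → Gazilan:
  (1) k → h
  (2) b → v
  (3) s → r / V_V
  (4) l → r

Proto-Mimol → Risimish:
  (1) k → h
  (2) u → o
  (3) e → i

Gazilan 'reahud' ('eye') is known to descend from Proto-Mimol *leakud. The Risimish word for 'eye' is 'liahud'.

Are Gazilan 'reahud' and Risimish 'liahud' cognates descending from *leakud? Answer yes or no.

Derive the expected Risimish reflex of *leakud:
Risimish: *leakud
  leakud → leahud   [unconditioned shift]
  leahud → leahod   [vowel merger]
  leahod → liahod   [vowel merger]
  giving Risimish liahod.
The regular Risimish reflex would be 'liahod', but the attested form is 'liahud'. The correspondence is irregular, so they are not cognates (the Risimish form has a different source).

no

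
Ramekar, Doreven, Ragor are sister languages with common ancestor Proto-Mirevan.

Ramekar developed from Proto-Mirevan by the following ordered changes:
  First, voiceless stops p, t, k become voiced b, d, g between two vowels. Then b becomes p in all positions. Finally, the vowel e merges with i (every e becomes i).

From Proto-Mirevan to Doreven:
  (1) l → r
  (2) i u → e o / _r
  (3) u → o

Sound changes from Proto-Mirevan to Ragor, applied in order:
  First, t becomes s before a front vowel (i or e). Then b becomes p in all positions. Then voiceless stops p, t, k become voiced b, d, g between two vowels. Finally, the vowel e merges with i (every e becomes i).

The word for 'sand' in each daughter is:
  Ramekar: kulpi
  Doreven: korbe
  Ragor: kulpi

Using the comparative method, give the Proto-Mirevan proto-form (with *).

*kulbe

Position 2: Ramekar has u, Doreven has o, Ragor has u. Ramekar preserves u here (none of its changes turn any other segment into u), so the proto-segment is *u.
Position 5: Ramekar has i, Doreven has e, Ragor has i. Taking the neighbouring segments as reconstructed: Ramekar i could go back to *e or *i; Doreven e can only go back to *e; Ragor i could go back to *e or *i — the one source consistent with every daughter is *e.
Position 3: Ramekar has l, Doreven has r, Ragor has l. Ramekar preserves l here (none of its changes turn any other segment into l), so the proto-segment is *l.
This points to *kulbe. Verify forward in each daughter:
Ramekar: *kulbe
  kulbe (rule 1 does not apply)
  kulbe → kulpe   [unconditioned shift]
  kulpe → kulpi   [vowel merger]
  giving Ramekar kulpi.
Doreven: *kulbe > kurbe > korbe  (by unconditioned shift, pre-rhotic lowering)
Ragor: *kulbe
  kulbe (rule 1 does not apply)
  kulbe → kulpe   [unconditioned shift]
  kulpe (rule 3 does not apply)
  kulpe → kulpi   [vowel merger]
  giving Ragor kulpi.
Only *kulbe yields all of Ramekar kulpi, Doreven korbe, Ragor kulpi.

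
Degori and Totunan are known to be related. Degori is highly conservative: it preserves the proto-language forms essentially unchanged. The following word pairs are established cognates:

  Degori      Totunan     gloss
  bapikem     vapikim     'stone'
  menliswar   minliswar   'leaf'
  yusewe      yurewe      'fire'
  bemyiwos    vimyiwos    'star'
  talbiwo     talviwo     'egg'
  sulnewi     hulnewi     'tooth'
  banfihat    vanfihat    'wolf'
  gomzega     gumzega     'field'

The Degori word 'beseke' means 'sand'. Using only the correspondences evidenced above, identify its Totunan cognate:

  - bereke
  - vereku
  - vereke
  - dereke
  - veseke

bemyiwos ~ vimyiwos — Degori b corresponds to Totunan v word-initially before a front vowel.
yusewe ~ yurewe — Degori s corresponds to Totunan r between vowels (before a front vowel).
Applying these to Degori 'beseke':
  beseke → veseke   (b→v word-initially before a front vowel)
  veseke → vereke   (s→r between vowels (before a front vowel))
So the Totunan cognate is 'vereke'.

vereke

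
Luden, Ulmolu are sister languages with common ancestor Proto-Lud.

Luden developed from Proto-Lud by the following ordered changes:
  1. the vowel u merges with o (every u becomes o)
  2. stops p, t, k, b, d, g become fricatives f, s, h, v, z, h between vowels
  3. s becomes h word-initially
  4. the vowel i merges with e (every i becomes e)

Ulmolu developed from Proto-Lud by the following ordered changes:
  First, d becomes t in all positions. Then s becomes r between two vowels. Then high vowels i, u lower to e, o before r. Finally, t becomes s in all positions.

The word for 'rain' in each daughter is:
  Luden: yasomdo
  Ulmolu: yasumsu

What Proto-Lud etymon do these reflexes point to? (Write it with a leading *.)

*yatumdu

Position 7: Luden has o, Ulmolu has u. Ulmolu preserves u here (none of its changes turn any other segment into u), so the proto-segment is *u.
Position 6: Luden has d, Ulmolu has s. Luden preserves d here (none of its changes turn any other segment into d), so the proto-segment is *d.
Verify the candidate proto-form against each daughter:
Luden: *yatumdu
  yatumdu → yatomdo   [vowel merger]
  yatomdo → yasomdo   [intervocalic lenition]
  yasomdo (rule 3 does not apply)
  yasomdo (rule 4 does not apply)
  giving Luden yasomdo.
Ulmolu: start from *yatumdu.
  rule 1 (unconditioned shift): yatumdu → yatumtu
  rule 2: no change — yatumtu
  rule 3: no change — yatumtu
  rule 4 (unconditioned shift): yatumtu → yasumsu
  ⇒ Ulmolu yasumsu
No other proto-form is consistent with every reflex, so the reconstruction is *yatumdu.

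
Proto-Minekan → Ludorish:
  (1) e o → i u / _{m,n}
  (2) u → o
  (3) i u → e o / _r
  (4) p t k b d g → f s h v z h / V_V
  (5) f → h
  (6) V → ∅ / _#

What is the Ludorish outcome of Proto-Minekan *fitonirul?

Ludorish: *fitonirul
  fitonirul → fitunirul   [pre-nasal raising]
  fitunirul → fitonirol   [vowel merger]
  fitonirol → fitonerol   [pre-rhotic lowering]
  fitonerol → fisonerol   [intervocalic lenition]
  fisonerol → hisonerol   [unconditioned shift]
  hisonerol (rule 6 does not apply)
  giving Ludorish hisonerol.

hisonerol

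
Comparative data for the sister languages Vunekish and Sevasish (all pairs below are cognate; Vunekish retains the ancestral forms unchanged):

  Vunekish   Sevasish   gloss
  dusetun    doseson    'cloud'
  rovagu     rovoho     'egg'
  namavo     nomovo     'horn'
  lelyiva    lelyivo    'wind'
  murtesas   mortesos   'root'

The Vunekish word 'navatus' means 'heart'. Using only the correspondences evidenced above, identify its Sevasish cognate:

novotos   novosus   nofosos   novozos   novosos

novosos

namavo ~ nomovo — Vunekish a corresponds to Sevasish o after a consonant, before a labial obstruent.
rovagu ~ rovoho, murtesas ~ mortesos — Vunekish a corresponds to Sevasish o after a consonant, before a consonant other than r, m, n, p, b, f, v.
dusetun ~ doseson — Vunekish t corresponds to Sevasish s between vowels (before a back vowel).
dusetun ~ doseson — Vunekish u corresponds to Sevasish o after a consonant, before a consonant other than r, m, n, p, b, f, v.
Applying these to Vunekish 'navatus':
  navatus → novatus   (a→o after a consonant, before a labial obstruent)
  novatus → novotus   (a→o after a consonant, before a consonant other than r, m, n, p, b, f, v)
  novotus → novosus   (t→s between vowels (before a back vowel))
  novosus → novosos   (u→o after a consonant, before a consonant other than r, m, n, p, b, f, v)
So the Sevasish cognate is 'novosos'.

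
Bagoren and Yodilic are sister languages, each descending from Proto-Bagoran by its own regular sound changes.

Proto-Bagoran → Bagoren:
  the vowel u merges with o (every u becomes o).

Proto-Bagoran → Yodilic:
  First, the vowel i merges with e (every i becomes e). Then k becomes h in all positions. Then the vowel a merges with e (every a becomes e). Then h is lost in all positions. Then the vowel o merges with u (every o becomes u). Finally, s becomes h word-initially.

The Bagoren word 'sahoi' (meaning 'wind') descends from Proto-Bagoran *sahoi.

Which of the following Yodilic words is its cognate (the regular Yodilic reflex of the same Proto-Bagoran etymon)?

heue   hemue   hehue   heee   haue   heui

Yodilic: start from *sahoi.
  rule 1 (vowel merger): sahoi → sahoe
  rule 2: no change — sahoe
  rule 3 (vowel merger): sahoe → sehoe
  rule 4 (h-loss): sehoe → seoe
  rule 5 (vowel merger): seoe → seue
  rule 6 (debuccalisation): seue → heue
  ⇒ Yodilic heue

heue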